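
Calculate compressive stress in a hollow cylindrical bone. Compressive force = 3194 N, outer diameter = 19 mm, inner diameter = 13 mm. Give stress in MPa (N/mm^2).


A = pi*(r_o^2 - r_i^2)
r_o = 9.5 mm, r_i = 6.5 mm
A = 150.796 mm^2
sigma = F/A = 3194 / 150.796
sigma = 21.18 MPa


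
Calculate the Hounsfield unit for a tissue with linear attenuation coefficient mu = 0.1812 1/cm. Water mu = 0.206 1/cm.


HU = ((mu_tissue - mu_water) / mu_water) * 1000
HU = ((0.1812 - 0.206) / 0.206) * 1000
HU = -120.4


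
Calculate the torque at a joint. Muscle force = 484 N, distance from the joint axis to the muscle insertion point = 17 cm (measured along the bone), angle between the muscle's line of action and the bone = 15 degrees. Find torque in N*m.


Torque = F * d * sin(theta)   (moment arm = d*sin(theta))
d = 17 cm = 0.17 m
Torque = 484 * 0.17 * sin(15)
Torque = 21.3 N*m


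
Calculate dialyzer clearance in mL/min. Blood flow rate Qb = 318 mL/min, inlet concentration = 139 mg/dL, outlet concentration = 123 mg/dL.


K = Qb * (Cb_in - Cb_out) / Cb_in
K = 318 * (139 - 123) / 139
K = 36.6 mL/min


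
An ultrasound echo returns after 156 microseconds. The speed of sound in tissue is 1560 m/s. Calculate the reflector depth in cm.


depth = c * t / 2
t = 156 us = 1.5600e-04 s
depth = 1560 * 1.5600e-04 / 2
depth = 0.12168 m = 12.168 cm


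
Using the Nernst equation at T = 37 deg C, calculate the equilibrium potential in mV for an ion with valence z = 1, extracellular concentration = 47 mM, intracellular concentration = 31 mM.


E = (RT/(zF)) * ln(C_out/C_in)
T = 37 + 273.15 = 310.15 K
E = (8.314 * 310.15 / (1 * 96485)) * ln(47/31)
E = 11.12 mV


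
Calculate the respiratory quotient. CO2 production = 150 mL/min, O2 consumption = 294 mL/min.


RQ = VCO2 / VO2
RQ = 150 / 294
RQ = 0.5102


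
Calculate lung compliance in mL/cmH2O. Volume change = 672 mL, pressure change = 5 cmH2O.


C = dV / dP
C = 672 / 5
C = 134.4 mL/cmH2O


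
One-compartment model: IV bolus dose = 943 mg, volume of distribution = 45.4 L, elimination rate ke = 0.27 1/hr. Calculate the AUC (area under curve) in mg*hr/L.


C0 = Dose/Vd = 943/45.4 = 20.7709 mg/L
AUC = C0/ke = 20.7709/0.27
AUC = 76.93 mg*hr/L


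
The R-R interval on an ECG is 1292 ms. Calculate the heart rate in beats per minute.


HR = 60 / RR_interval(s)
RR = 1292 ms = 1.292 s
HR = 60 / 1.292 = 46.44 bpm


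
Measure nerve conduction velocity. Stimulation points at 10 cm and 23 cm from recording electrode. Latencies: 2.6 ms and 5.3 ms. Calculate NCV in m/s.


Distance = (23 - 10) / 100 = 0.13 m
dt = (5.3 - 2.6) / 1000 = 0.0027 s
NCV = dist / dt = 48.15 m/s


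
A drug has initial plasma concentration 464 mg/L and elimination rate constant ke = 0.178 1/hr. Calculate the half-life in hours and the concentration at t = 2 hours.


t_half = ln(2) / ke = 0.693147 / 0.178 = 3.894 hr
C(t) = C0 * exp(-ke*t) = 464 * exp(-0.178*2)
C(2) = 325 mg/L


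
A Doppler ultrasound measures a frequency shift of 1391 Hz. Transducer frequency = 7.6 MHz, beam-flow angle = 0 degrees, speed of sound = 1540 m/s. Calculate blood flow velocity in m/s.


v = fd * c / (2 * f0 * cos(theta))
v = 1391 * 1540 / (2 * 7.6000e+06 * cos(0))
v = 0.1409 m/s


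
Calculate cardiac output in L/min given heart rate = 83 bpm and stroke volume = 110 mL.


CO = HR * SV
CO = 83 * 110 / 1000
CO = 9.13 L/min


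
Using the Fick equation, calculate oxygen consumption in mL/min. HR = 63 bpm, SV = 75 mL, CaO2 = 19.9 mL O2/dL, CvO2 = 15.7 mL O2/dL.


CO = HR*SV = 63*75/1000 = 4.725 L/min
a-v O2 diff = 19.9 - 15.7 = 4.2 mL/dL
VO2 = CO * (CaO2-CvO2) * 10 dL/L
VO2 = 4.725 * 4.2 * 10
VO2 = 198.4 mL/min


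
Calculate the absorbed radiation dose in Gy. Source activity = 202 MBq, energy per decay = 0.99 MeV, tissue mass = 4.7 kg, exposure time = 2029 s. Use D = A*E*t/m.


A = 202 MBq = 2.0200e+08 Bq
E = 0.99 MeV = 1.58598e-13 J
D = A*E*t/m = 2.0200e+08*1.58598e-13*2029/4.7
D = 0.01383 Gy


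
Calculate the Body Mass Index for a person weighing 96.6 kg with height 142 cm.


BMI = weight / height^2
height = 142 cm = 1.42 m
BMI = 96.6 / 1.42^2
BMI = 47.91 kg/m^2


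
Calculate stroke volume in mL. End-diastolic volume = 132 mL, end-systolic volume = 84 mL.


SV = EDV - ESV
SV = 132 - 84
SV = 48 mL


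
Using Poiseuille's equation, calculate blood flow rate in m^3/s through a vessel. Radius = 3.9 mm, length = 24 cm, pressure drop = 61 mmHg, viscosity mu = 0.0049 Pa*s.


Q = pi*r^4*dP / (8*mu*L)
r = 0.0039 m, L = 0.24 m
dP = 61 mmHg = 8132.642 Pa
Q = 6.2826e-04 m^3/s


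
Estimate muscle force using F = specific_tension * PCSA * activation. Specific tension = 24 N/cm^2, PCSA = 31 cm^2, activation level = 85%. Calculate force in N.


F = sigma * PCSA * activation
F = 24 * 31 * 0.85
F = 632.4 N


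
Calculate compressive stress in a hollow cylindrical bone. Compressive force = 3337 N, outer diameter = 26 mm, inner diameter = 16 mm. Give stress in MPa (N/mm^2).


A = pi*(r_o^2 - r_i^2)
r_o = 13 mm, r_i = 8 mm
A = 329.867 mm^2
sigma = F/A = 3337 / 329.867
sigma = 10.12 MPa


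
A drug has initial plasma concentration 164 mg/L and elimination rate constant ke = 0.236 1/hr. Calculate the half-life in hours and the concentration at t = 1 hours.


t_half = ln(2) / ke = 0.693147 / 0.236 = 2.937 hr
C(t) = C0 * exp(-ke*t) = 164 * exp(-0.236*1)
C(1) = 129.5 mg/L


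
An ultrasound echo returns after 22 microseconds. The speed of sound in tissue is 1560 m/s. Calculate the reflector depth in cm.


depth = c * t / 2
t = 22 us = 2.2000e-05 s
depth = 1560 * 2.2000e-05 / 2
depth = 0.01716 m = 1.716 cm


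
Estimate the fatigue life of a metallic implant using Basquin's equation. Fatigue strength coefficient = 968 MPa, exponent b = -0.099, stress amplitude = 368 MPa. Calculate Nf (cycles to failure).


sigma_a = sigma_f' * (2Nf)^b
2Nf = (sigma_a/sigma_f')^(1/b)
2Nf = (368/968)^(1/-0.099)
2Nf = 17486.481
Nf = 8743


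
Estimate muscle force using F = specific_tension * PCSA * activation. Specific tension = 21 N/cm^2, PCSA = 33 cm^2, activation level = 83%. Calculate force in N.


F = sigma * PCSA * activation
F = 21 * 33 * 0.83
F = 575.2 N


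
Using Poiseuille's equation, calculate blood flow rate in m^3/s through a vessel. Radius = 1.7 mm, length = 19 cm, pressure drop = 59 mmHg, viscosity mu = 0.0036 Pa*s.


Q = pi*r^4*dP / (8*mu*L)
r = 0.0017 m, L = 0.19 m
dP = 59 mmHg = 7865.998 Pa
Q = 3.7718e-05 m^3/s


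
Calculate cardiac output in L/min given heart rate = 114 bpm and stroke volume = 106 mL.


CO = HR * SV
CO = 114 * 106 / 1000
CO = 12.08 L/min


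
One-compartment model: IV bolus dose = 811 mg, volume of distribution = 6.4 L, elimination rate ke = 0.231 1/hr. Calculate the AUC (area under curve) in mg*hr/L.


C0 = Dose/Vd = 811/6.4 = 126.719 mg/L
AUC = C0/ke = 126.719/0.231
AUC = 548.6 mg*hr/L


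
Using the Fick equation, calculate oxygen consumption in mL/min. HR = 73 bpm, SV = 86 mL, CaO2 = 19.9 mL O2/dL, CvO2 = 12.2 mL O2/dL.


CO = HR*SV = 73*86/1000 = 6.278 L/min
a-v O2 diff = 19.9 - 12.2 = 7.7 mL/dL
VO2 = CO * (CaO2-CvO2) * 10 dL/L
VO2 = 6.278 * 7.7 * 10
VO2 = 483.4 mL/min


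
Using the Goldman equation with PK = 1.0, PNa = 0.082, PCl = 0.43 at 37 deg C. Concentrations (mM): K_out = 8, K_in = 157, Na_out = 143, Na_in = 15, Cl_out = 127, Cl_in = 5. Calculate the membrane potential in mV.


Vm = (RT/F)*ln((PK*Ko + PNa*Nao + PCl*Cli)/(PK*Ki + PNa*Nai + PCl*Clo))
Numer = 21.876, Denom = 212.84
Vm = -60.8 mV


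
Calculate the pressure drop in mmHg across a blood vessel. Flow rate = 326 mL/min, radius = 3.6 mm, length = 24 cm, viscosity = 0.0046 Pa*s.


dP = 8*mu*L*Q / (pi*r^4)
Q = 326 mL/min = 5.43333e-06 m^3/s
dP = 90.9422 Pa = 90.9422 / 133.322 mmHg = 0.6821 mmHg


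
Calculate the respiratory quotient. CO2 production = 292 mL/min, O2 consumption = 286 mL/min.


RQ = VCO2 / VO2
RQ = 292 / 286
RQ = 1.021


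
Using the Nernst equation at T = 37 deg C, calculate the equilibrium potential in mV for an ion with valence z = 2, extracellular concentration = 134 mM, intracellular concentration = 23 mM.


E = (RT/(zF)) * ln(C_out/C_in)
T = 37 + 273.15 = 310.15 K
E = (8.314 * 310.15 / (2 * 96485)) * ln(134/23)
E = 23.55 mV


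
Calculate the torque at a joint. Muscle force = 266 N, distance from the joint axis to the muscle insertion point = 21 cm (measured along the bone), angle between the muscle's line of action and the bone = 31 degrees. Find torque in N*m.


Torque = F * d * sin(theta)   (moment arm = d*sin(theta))
d = 21 cm = 0.21 m
Torque = 266 * 0.21 * sin(31)
Torque = 28.77 N*m


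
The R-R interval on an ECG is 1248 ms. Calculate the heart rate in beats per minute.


HR = 60 / RR_interval(s)
RR = 1248 ms = 1.248 s
HR = 60 / 1.248 = 48.08 bpm


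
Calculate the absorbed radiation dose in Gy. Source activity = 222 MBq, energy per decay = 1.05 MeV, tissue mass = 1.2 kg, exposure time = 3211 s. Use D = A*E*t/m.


A = 222 MBq = 2.2200e+08 Bq
E = 1.05 MeV = 1.6821e-13 J
D = A*E*t/m = 2.2200e+08*1.6821e-13*3211/1.2
D = 0.09992 Gy


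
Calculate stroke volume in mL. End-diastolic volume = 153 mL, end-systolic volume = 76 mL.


SV = EDV - ESV
SV = 153 - 76
SV = 77 mL


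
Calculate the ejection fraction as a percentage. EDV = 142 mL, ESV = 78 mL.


SV = EDV - ESV = 142 - 78 = 64 mL
EF = SV/EDV * 100 = 64/142 * 100
EF = 45.07%


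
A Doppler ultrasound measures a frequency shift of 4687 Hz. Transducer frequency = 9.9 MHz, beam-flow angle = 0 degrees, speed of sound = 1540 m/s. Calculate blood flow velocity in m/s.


v = fd * c / (2 * f0 * cos(theta))
v = 4687 * 1540 / (2 * 9.9000e+06 * cos(0))
v = 0.3645 m/s


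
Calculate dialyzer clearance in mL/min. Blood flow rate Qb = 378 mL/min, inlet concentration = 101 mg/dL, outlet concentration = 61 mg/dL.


K = Qb * (Cb_in - Cb_out) / Cb_in
K = 378 * (101 - 61) / 101
K = 149.7 mL/min


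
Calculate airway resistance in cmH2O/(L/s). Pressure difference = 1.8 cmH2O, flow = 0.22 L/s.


R = dP / flow
R = 1.8 / 0.22
R = 8.182 cmH2O/(L/s)


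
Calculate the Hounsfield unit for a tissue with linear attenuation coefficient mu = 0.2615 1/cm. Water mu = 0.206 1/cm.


HU = ((mu_tissue - mu_water) / mu_water) * 1000
HU = ((0.2615 - 0.206) / 0.206) * 1000
HU = 269.4


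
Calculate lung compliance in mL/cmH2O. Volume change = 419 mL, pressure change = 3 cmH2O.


C = dV / dP
C = 419 / 3
C = 139.7 mL/cmH2O


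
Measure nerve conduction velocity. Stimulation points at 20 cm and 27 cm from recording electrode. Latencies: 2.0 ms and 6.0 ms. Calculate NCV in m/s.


Distance = (27 - 20) / 100 = 0.07 m
dt = (6.0 - 2.0) / 1000 = 0.004 s
NCV = dist / dt = 17.5 m/s


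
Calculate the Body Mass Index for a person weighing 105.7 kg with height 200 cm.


BMI = weight / height^2
height = 200 cm = 2 m
BMI = 105.7 / 2^2
BMI = 26.43 kg/m^2


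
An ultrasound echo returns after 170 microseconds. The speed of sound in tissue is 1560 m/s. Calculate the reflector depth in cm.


depth = c * t / 2
t = 170 us = 1.7000e-04 s
depth = 1560 * 1.7000e-04 / 2
depth = 0.1326 m = 13.26 cm


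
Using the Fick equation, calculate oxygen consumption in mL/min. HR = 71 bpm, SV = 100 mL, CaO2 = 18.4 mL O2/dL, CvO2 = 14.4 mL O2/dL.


CO = HR*SV = 71*100/1000 = 7.1 L/min
a-v O2 diff = 18.4 - 14.4 = 4 mL/dL
VO2 = CO * (CaO2-CvO2) * 10 dL/L
VO2 = 7.1 * 4 * 10
VO2 = 284 mL/min


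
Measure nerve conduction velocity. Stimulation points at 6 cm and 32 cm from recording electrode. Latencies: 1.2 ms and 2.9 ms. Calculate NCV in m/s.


Distance = (32 - 6) / 100 = 0.26 m
dt = (2.9 - 1.2) / 1000 = 0.0017 s
NCV = dist / dt = 152.9 m/s


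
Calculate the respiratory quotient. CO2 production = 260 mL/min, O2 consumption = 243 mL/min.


RQ = VCO2 / VO2
RQ = 260 / 243
RQ = 1.07


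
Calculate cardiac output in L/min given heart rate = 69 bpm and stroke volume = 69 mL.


CO = HR * SV
CO = 69 * 69 / 1000
CO = 4.761 L/min


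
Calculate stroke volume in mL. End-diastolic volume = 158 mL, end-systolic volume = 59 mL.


SV = EDV - ESV
SV = 158 - 59
SV = 99 mL


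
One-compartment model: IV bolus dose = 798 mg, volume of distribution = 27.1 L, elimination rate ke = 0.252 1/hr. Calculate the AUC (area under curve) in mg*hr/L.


C0 = Dose/Vd = 798/27.1 = 29.4465 mg/L
AUC = C0/ke = 29.4465/0.252
AUC = 116.9 mg*hr/L


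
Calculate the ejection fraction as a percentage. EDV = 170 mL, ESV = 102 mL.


SV = EDV - ESV = 170 - 102 = 68 mL
EF = SV/EDV * 100 = 68/170 * 100
EF = 40%


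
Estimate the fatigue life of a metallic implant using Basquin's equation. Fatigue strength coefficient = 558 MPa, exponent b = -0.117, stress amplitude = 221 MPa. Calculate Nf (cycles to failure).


sigma_a = sigma_f' * (2Nf)^b
2Nf = (sigma_a/sigma_f')^(1/b)
2Nf = (221/558)^(1/-0.117)
2Nf = 2741.3543
Nf = 1371


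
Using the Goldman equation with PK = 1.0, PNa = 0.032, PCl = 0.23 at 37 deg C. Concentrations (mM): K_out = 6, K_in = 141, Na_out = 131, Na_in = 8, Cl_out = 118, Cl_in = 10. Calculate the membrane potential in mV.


Vm = (RT/F)*ln((PK*Ko + PNa*Nao + PCl*Cli)/(PK*Ki + PNa*Nai + PCl*Clo))
Numer = 12.492, Denom = 168.396
Vm = -69.52 mV


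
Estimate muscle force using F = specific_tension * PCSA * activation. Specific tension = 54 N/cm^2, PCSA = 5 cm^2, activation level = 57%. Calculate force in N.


F = sigma * PCSA * activation
F = 54 * 5 * 0.57
F = 153.9 N


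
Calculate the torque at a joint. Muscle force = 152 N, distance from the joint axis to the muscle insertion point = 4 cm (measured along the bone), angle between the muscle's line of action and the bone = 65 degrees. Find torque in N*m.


Torque = F * d * sin(theta)   (moment arm = d*sin(theta))
d = 4 cm = 0.04 m
Torque = 152 * 0.04 * sin(65)
Torque = 5.51 N*m


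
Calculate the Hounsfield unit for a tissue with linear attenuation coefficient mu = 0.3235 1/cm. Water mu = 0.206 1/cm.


HU = ((mu_tissue - mu_water) / mu_water) * 1000
HU = ((0.3235 - 0.206) / 0.206) * 1000
HU = 570.4


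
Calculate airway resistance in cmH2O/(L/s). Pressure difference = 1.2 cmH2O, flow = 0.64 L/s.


R = dP / flow
R = 1.2 / 0.64
R = 1.875 cmH2O/(L/s)


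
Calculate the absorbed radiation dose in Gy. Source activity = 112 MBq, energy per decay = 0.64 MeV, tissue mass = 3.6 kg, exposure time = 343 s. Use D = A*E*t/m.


A = 112 MBq = 1.1200e+08 Bq
E = 0.64 MeV = 1.02528e-13 J
D = A*E*t/m = 1.1200e+08*1.02528e-13*343/3.6
D = 0.001094 Gy


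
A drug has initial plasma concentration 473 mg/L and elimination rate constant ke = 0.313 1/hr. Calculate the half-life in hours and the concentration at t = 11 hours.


t_half = ln(2) / ke = 0.693147 / 0.313 = 2.215 hr
C(t) = C0 * exp(-ke*t) = 473 * exp(-0.313*11)
C(11) = 15.12 mg/L


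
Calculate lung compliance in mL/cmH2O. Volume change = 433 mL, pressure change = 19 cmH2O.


C = dV / dP
C = 433 / 19
C = 22.79 mL/cmH2O


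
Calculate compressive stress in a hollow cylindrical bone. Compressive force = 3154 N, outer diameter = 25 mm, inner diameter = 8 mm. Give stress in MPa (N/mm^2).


A = pi*(r_o^2 - r_i^2)
r_o = 12.5 mm, r_i = 4 mm
A = 440.608 mm^2
sigma = F/A = 3154 / 440.608
sigma = 7.158 MPa


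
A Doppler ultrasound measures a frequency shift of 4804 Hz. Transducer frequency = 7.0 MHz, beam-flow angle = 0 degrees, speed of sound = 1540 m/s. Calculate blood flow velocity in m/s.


v = fd * c / (2 * f0 * cos(theta))
v = 4804 * 1540 / (2 * 7.0000e+06 * cos(0))
v = 0.5284 m/s


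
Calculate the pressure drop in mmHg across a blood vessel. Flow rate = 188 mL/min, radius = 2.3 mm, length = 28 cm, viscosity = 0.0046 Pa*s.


dP = 8*mu*L*Q / (pi*r^4)
Q = 188 mL/min = 3.13333e-06 m^3/s
dP = 367.241 Pa = 367.241 / 133.322 mmHg = 2.755 mmHg


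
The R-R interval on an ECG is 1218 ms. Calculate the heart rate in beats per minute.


HR = 60 / RR_interval(s)
RR = 1218 ms = 1.218 s
HR = 60 / 1.218 = 49.26 bpm


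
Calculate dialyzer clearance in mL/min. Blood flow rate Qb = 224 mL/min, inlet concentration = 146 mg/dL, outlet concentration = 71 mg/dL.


K = Qb * (Cb_in - Cb_out) / Cb_in
K = 224 * (146 - 71) / 146
K = 115.1 mL/min


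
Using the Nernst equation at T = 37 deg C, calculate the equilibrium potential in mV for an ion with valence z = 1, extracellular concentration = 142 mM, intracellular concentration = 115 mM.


E = (RT/(zF)) * ln(C_out/C_in)
T = 37 + 273.15 = 310.15 K
E = (8.314 * 310.15 / (1 * 96485)) * ln(142/115)
E = 5.636 mV


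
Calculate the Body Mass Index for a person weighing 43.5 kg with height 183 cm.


BMI = weight / height^2
height = 183 cm = 1.83 m
BMI = 43.5 / 1.83^2
BMI = 12.99 kg/m^2


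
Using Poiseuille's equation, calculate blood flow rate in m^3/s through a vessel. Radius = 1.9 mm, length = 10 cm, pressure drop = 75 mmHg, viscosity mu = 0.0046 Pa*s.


Q = pi*r^4*dP / (8*mu*L)
r = 0.0019 m, L = 0.1 m
dP = 75 mmHg = 9999.15 Pa
Q = 1.1124e-04 m^3/s


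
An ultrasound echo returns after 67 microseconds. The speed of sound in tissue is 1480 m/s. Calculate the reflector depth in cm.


depth = c * t / 2
t = 67 us = 6.7000e-05 s
depth = 1480 * 6.7000e-05 / 2
depth = 0.04958 m = 4.958 cm


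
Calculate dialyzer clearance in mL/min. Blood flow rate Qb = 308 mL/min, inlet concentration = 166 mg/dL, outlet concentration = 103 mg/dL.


K = Qb * (Cb_in - Cb_out) / Cb_in
K = 308 * (166 - 103) / 166
K = 116.9 mL/min


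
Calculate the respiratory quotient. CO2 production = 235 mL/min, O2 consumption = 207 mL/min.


RQ = VCO2 / VO2
RQ = 235 / 207
RQ = 1.135


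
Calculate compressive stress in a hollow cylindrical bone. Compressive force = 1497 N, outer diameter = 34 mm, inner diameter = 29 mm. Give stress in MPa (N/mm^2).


A = pi*(r_o^2 - r_i^2)
r_o = 17 mm, r_i = 14.5 mm
A = 247.4 mm^2
sigma = F/A = 1497 / 247.4
sigma = 6.051 MPa


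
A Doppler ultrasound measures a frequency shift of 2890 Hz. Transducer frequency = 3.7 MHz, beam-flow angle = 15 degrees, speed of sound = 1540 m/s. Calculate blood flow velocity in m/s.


v = fd * c / (2 * f0 * cos(theta))
v = 2890 * 1540 / (2 * 3.7000e+06 * cos(15))
v = 0.6226 m/s


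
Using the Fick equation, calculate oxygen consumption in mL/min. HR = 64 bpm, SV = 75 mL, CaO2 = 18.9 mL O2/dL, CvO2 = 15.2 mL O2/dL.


CO = HR*SV = 64*75/1000 = 4.8 L/min
a-v O2 diff = 18.9 - 15.2 = 3.7 mL/dL
VO2 = CO * (CaO2-CvO2) * 10 dL/L
VO2 = 4.8 * 3.7 * 10
VO2 = 177.6 mL/min


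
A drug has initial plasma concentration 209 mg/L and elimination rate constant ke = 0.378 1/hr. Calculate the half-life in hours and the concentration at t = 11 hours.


t_half = ln(2) / ke = 0.693147 / 0.378 = 1.834 hr
C(t) = C0 * exp(-ke*t) = 209 * exp(-0.378*11)
C(11) = 3.269 mg/L


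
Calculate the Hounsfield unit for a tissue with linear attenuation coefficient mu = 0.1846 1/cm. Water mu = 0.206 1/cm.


HU = ((mu_tissue - mu_water) / mu_water) * 1000
HU = ((0.1846 - 0.206) / 0.206) * 1000
HU = -103.9


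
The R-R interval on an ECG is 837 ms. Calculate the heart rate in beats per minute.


HR = 60 / RR_interval(s)
RR = 837 ms = 0.837 s
HR = 60 / 0.837 = 71.68 bpm


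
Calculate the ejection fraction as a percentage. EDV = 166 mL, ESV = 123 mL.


SV = EDV - ESV = 166 - 123 = 43 mL
EF = SV/EDV * 100 = 43/166 * 100
EF = 25.9%


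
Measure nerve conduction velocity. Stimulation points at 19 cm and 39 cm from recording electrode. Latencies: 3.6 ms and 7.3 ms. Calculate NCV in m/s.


Distance = (39 - 19) / 100 = 0.2 m
dt = (7.3 - 3.6) / 1000 = 0.0037 s
NCV = dist / dt = 54.05 m/s


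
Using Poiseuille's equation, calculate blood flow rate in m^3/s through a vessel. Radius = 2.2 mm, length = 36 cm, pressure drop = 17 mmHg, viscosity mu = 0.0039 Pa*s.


Q = pi*r^4*dP / (8*mu*L)
r = 0.0022 m, L = 0.36 m
dP = 17 mmHg = 2266.474 Pa
Q = 1.4850e-05 m^3/s


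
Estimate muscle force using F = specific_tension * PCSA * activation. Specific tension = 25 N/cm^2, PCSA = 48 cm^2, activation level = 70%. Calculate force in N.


F = sigma * PCSA * activation
F = 25 * 48 * 0.7
F = 840 N


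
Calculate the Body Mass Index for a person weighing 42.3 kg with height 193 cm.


BMI = weight / height^2
height = 193 cm = 1.93 m
BMI = 42.3 / 1.93^2
BMI = 11.36 kg/m^2


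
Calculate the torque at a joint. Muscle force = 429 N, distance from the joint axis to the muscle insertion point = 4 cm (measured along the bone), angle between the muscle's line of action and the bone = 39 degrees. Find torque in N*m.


Torque = F * d * sin(theta)   (moment arm = d*sin(theta))
d = 4 cm = 0.04 m
Torque = 429 * 0.04 * sin(39)
Torque = 10.8 N*m


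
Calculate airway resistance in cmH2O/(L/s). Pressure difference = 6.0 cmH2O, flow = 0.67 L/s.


R = dP / flow
R = 6.0 / 0.67
R = 8.955 cmH2O/(L/s)


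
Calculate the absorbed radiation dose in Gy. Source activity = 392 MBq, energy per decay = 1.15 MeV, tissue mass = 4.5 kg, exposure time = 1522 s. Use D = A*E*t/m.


A = 392 MBq = 3.9200e+08 Bq
E = 1.15 MeV = 1.8423e-13 J
D = A*E*t/m = 3.9200e+08*1.8423e-13*1522/4.5
D = 0.02443 Gy


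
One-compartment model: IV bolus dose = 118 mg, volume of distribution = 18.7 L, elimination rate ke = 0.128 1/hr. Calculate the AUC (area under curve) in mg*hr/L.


C0 = Dose/Vd = 118/18.7 = 6.31016 mg/L
AUC = C0/ke = 6.31016/0.128
AUC = 49.3 mg*hr/L


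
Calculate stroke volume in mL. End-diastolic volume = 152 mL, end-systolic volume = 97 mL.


SV = EDV - ESV
SV = 152 - 97
SV = 55 mL


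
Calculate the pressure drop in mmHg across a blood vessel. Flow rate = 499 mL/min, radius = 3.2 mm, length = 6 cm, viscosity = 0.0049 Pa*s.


dP = 8*mu*L*Q / (pi*r^4)
Q = 499 mL/min = 8.31667e-06 m^3/s
dP = 59.3796 Pa = 59.3796 / 133.322 mmHg = 0.4454 mmHg


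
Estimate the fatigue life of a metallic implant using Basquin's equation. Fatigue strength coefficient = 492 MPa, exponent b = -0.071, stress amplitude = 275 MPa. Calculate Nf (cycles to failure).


sigma_a = sigma_f' * (2Nf)^b
2Nf = (sigma_a/sigma_f')^(1/b)
2Nf = (275/492)^(1/-0.071)
2Nf = 3615.7879
Nf = 1808


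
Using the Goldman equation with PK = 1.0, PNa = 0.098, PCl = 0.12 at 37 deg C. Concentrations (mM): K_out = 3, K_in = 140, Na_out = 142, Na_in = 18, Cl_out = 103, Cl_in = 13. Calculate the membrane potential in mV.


Vm = (RT/F)*ln((PK*Ko + PNa*Nao + PCl*Cli)/(PK*Ki + PNa*Nai + PCl*Clo))
Numer = 18.476, Denom = 154.124
Vm = -56.69 mV


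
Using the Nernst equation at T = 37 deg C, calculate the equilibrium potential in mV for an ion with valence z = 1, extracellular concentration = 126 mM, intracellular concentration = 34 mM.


E = (RT/(zF)) * ln(C_out/C_in)
T = 37 + 273.15 = 310.15 K
E = (8.314 * 310.15 / (1 * 96485)) * ln(126/34)
E = 35.01 mV


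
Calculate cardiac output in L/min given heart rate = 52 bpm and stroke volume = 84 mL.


CO = HR * SV
CO = 52 * 84 / 1000
CO = 4.368 L/min


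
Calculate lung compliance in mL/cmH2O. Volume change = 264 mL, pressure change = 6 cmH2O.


C = dV / dP
C = 264 / 6
C = 44 mL/cmH2O


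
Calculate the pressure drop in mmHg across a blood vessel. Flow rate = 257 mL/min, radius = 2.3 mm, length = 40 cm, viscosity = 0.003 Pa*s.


dP = 8*mu*L*Q / (pi*r^4)
Q = 257 mL/min = 4.28333e-06 m^3/s
dP = 467.726 Pa = 467.726 / 133.322 mmHg = 3.508 mmHg


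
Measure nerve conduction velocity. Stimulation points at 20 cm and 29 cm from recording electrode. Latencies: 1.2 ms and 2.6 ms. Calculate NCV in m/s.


Distance = (29 - 20) / 100 = 0.09 m
dt = (2.6 - 1.2) / 1000 = 0.0014 s
NCV = dist / dt = 64.29 m/s


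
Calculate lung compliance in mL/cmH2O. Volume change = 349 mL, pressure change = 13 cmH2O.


C = dV / dP
C = 349 / 13
C = 26.85 mL/cmH2O


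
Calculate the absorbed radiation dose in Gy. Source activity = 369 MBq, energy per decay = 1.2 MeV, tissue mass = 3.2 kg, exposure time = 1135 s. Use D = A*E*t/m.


A = 369 MBq = 3.6900e+08 Bq
E = 1.2 MeV = 1.9224e-13 J
D = A*E*t/m = 3.6900e+08*1.9224e-13*1135/3.2
D = 0.02516 Gy


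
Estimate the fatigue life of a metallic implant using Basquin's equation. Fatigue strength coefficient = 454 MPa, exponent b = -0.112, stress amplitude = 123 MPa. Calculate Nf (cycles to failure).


sigma_a = sigma_f' * (2Nf)^b
2Nf = (sigma_a/sigma_f')^(1/b)
2Nf = (123/454)^(1/-0.112)
2Nf = 115836.63
Nf = 5.792e+04


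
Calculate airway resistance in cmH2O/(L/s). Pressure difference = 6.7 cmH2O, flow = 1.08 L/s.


R = dP / flow
R = 6.7 / 1.08
R = 6.204 cmH2O/(L/s)


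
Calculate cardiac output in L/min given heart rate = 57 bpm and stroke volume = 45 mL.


CO = HR * SV
CO = 57 * 45 / 1000
CO = 2.565 L/min


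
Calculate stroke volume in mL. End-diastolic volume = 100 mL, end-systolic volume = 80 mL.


SV = EDV - ESV
SV = 100 - 80
SV = 20 mL


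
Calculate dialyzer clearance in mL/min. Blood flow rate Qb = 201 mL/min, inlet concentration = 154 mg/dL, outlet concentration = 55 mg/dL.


K = Qb * (Cb_in - Cb_out) / Cb_in
K = 201 * (154 - 55) / 154
K = 129.2 mL/min


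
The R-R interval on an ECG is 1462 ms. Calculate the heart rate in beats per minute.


HR = 60 / RR_interval(s)
RR = 1462 ms = 1.462 s
HR = 60 / 1.462 = 41.04 bpm


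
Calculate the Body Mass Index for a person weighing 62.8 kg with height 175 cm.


BMI = weight / height^2
height = 175 cm = 1.75 m
BMI = 62.8 / 1.75^2
BMI = 20.51 kg/m^2


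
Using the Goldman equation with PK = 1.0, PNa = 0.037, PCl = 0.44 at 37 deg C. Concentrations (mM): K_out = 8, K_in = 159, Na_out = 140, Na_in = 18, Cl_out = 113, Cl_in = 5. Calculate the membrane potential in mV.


Vm = (RT/F)*ln((PK*Ko + PNa*Nao + PCl*Cli)/(PK*Ki + PNa*Nai + PCl*Clo))
Numer = 15.38, Denom = 209.386
Vm = -69.78 mV


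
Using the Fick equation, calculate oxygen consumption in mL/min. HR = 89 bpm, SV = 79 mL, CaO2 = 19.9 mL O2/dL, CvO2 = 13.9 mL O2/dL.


CO = HR*SV = 89*79/1000 = 7.031 L/min
a-v O2 diff = 19.9 - 13.9 = 6 mL/dL
VO2 = CO * (CaO2-CvO2) * 10 dL/L
VO2 = 7.031 * 6 * 10
VO2 = 421.9 mL/min


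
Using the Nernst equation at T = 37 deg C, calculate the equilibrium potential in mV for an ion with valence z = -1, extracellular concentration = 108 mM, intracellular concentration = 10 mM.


E = (RT/(zF)) * ln(C_out/C_in)
T = 37 + 273.15 = 310.15 K
E = (8.314 * 310.15 / (-1 * 96485)) * ln(108/10)
E = -63.59 mV


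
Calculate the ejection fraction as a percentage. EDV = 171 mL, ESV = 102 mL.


SV = EDV - ESV = 171 - 102 = 69 mL
EF = SV/EDV * 100 = 69/171 * 100
EF = 40.35%


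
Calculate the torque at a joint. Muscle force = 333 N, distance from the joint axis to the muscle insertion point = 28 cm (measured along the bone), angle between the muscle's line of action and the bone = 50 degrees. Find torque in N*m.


Torque = F * d * sin(theta)   (moment arm = d*sin(theta))
d = 28 cm = 0.28 m
Torque = 333 * 0.28 * sin(50)
Torque = 71.43 N*m


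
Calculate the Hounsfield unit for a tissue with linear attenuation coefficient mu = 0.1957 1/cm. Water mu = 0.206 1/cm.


HU = ((mu_tissue - mu_water) / mu_water) * 1000
HU = ((0.1957 - 0.206) / 0.206) * 1000
HU = -50


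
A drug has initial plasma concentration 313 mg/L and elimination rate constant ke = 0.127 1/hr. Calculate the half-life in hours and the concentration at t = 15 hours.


t_half = ln(2) / ke = 0.693147 / 0.127 = 5.458 hr
C(t) = C0 * exp(-ke*t) = 313 * exp(-0.127*15)
C(15) = 46.58 mg/L


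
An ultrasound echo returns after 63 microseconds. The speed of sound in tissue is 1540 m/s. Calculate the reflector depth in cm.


depth = c * t / 2
t = 63 us = 6.3000e-05 s
depth = 1540 * 6.3000e-05 / 2
depth = 0.04851 m = 4.851 cm


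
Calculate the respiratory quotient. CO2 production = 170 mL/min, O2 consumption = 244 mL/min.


RQ = VCO2 / VO2
RQ = 170 / 244
RQ = 0.6967


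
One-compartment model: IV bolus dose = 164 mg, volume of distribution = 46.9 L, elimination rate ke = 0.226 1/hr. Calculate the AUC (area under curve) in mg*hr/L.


C0 = Dose/Vd = 164/46.9 = 3.4968 mg/L
AUC = C0/ke = 3.4968/0.226
AUC = 15.47 mg*hr/L


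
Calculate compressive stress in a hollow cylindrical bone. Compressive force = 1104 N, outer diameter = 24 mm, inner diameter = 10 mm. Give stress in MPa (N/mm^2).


A = pi*(r_o^2 - r_i^2)
r_o = 12 mm, r_i = 5 mm
A = 373.85 mm^2
sigma = F/A = 1104 / 373.85
sigma = 2.953 MPa


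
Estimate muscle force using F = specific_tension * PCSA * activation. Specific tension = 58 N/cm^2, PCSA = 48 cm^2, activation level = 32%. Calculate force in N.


F = sigma * PCSA * activation
F = 58 * 48 * 0.32
F = 890.9 N


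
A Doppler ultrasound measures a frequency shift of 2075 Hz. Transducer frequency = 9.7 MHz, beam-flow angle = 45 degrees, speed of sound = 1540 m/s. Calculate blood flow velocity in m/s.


v = fd * c / (2 * f0 * cos(theta))
v = 2075 * 1540 / (2 * 9.7000e+06 * cos(45))
v = 0.2329 m/s


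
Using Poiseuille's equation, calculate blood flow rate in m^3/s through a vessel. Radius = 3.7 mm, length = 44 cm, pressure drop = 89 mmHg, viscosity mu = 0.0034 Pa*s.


Q = pi*r^4*dP / (8*mu*L)
r = 0.0037 m, L = 0.44 m
dP = 89 mmHg = 11865.658 Pa
Q = 5.8375e-04 m^3/s


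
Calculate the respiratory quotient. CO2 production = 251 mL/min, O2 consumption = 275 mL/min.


RQ = VCO2 / VO2
RQ = 251 / 275
RQ = 0.9127


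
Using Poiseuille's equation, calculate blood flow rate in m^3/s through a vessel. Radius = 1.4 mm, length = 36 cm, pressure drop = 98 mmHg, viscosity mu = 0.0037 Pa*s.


Q = pi*r^4*dP / (8*mu*L)
r = 0.0014 m, L = 0.36 m
dP = 98 mmHg = 13065.556 Pa
Q = 1.4798e-05 m^3/s


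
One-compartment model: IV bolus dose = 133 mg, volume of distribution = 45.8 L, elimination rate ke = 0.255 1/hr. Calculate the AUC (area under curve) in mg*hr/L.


C0 = Dose/Vd = 133/45.8 = 2.90393 mg/L
AUC = C0/ke = 2.90393/0.255
AUC = 11.39 mg*hr/L


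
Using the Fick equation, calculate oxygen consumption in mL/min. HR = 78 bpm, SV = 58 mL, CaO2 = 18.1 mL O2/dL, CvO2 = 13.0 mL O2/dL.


CO = HR*SV = 78*58/1000 = 4.524 L/min
a-v O2 diff = 18.1 - 13.0 = 5.1 mL/dL
VO2 = CO * (CaO2-CvO2) * 10 dL/L
VO2 = 4.524 * 5.1 * 10
VO2 = 230.7 mL/min


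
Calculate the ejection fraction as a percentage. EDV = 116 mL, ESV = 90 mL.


SV = EDV - ESV = 116 - 90 = 26 mL
EF = SV/EDV * 100 = 26/116 * 100
EF = 22.41%


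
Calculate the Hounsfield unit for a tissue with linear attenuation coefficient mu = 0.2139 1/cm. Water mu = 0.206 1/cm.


HU = ((mu_tissue - mu_water) / mu_water) * 1000
HU = ((0.2139 - 0.206) / 0.206) * 1000
HU = 38.35


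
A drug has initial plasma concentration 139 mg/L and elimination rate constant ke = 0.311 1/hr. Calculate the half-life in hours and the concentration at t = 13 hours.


t_half = ln(2) / ke = 0.693147 / 0.311 = 2.229 hr
C(t) = C0 * exp(-ke*t) = 139 * exp(-0.311*13)
C(13) = 2.439 mg/L


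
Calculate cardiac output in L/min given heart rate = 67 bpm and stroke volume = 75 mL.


CO = HR * SV
CO = 67 * 75 / 1000
CO = 5.025 L/min


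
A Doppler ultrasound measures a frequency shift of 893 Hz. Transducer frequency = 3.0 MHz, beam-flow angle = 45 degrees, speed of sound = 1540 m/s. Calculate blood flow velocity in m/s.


v = fd * c / (2 * f0 * cos(theta))
v = 893 * 1540 / (2 * 3.0000e+06 * cos(45))
v = 0.3241 m/s


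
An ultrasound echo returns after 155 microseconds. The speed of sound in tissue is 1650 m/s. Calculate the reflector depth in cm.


depth = c * t / 2
t = 155 us = 1.5500e-04 s
depth = 1650 * 1.5500e-04 / 2
depth = 0.127875 m = 12.7875 cm


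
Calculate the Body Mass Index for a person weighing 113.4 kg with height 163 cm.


BMI = weight / height^2
height = 163 cm = 1.63 m
BMI = 113.4 / 1.63^2
BMI = 42.68 kg/m^2


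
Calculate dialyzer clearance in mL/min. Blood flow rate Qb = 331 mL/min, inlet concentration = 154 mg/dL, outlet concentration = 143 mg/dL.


K = Qb * (Cb_in - Cb_out) / Cb_in
K = 331 * (154 - 143) / 154
K = 23.64 mL/min


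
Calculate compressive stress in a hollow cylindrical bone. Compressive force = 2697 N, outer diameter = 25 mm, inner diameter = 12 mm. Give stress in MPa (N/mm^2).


A = pi*(r_o^2 - r_i^2)
r_o = 12.5 mm, r_i = 6 mm
A = 377.777 mm^2
sigma = F/A = 2697 / 377.777
sigma = 7.139 MPa


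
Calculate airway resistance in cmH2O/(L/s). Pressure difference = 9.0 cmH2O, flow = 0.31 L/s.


R = dP / flow
R = 9.0 / 0.31
R = 29.03 cmH2O/(L/s)


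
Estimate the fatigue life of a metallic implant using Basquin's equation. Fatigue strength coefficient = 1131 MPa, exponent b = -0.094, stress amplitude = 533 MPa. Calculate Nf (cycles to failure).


sigma_a = sigma_f' * (2Nf)^b
2Nf = (sigma_a/sigma_f')^(1/b)
2Nf = (533/1131)^(1/-0.094)
2Nf = 2991.634
Nf = 1496


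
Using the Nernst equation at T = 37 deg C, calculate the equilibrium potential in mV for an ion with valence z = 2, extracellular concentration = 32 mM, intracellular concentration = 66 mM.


E = (RT/(zF)) * ln(C_out/C_in)
T = 37 + 273.15 = 310.15 K
E = (8.314 * 310.15 / (2 * 96485)) * ln(32/66)
E = -9.673 mV


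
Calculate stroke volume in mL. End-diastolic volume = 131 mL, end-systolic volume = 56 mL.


SV = EDV - ESV
SV = 131 - 56
SV = 75 mL


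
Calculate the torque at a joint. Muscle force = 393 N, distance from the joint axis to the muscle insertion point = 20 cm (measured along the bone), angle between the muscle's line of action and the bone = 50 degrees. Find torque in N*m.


Torque = F * d * sin(theta)   (moment arm = d*sin(theta))
d = 20 cm = 0.2 m
Torque = 393 * 0.2 * sin(50)
Torque = 60.21 N*m


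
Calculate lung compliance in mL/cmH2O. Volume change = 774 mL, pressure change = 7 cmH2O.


C = dV / dP
C = 774 / 7
C = 110.6 mL/cmH2O


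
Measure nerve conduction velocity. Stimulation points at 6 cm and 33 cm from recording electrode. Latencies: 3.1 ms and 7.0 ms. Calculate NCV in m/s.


Distance = (33 - 6) / 100 = 0.27 m
dt = (7.0 - 3.1) / 1000 = 0.0039 s
NCV = dist / dt = 69.23 m/s


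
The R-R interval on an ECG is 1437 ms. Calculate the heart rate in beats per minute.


HR = 60 / RR_interval(s)
RR = 1437 ms = 1.437 s
HR = 60 / 1.437 = 41.75 bpm


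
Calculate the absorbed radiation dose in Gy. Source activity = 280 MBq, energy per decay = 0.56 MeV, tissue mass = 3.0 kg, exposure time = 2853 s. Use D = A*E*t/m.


A = 280 MBq = 2.8000e+08 Bq
E = 0.56 MeV = 8.9712e-14 J
D = A*E*t/m = 2.8000e+08*8.9712e-14*2853/3.0
D = 0.02389 Gy


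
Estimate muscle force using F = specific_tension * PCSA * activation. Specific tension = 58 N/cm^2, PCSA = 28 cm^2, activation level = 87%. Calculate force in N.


F = sigma * PCSA * activation
F = 58 * 28 * 0.87
F = 1413 N


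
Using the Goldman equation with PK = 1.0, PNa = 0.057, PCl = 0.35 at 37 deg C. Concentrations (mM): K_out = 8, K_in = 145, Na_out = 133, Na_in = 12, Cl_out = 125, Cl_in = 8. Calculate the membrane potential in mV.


Vm = (RT/F)*ln((PK*Ko + PNa*Nao + PCl*Cli)/(PK*Ki + PNa*Nai + PCl*Clo))
Numer = 18.381, Denom = 189.434
Vm = -62.34 mV


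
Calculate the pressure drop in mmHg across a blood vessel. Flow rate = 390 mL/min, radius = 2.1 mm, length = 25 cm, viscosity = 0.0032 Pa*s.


dP = 8*mu*L*Q / (pi*r^4)
Q = 390 mL/min = 6.5e-06 m^3/s
dP = 680.873 Pa = 680.873 / 133.322 mmHg = 5.107 mmHg


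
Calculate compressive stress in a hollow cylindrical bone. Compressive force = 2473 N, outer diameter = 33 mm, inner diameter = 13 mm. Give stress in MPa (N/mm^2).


A = pi*(r_o^2 - r_i^2)
r_o = 16.5 mm, r_i = 6.5 mm
A = 722.566 mm^2
sigma = F/A = 2473 / 722.566
sigma = 3.423 MPa


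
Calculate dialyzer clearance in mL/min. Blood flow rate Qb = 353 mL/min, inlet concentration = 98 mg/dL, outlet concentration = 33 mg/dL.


K = Qb * (Cb_in - Cb_out) / Cb_in
K = 353 * (98 - 33) / 98
K = 234.1 mL/min


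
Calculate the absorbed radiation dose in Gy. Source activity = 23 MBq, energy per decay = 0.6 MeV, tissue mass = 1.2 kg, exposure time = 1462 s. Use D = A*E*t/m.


A = 23 MBq = 2.3000e+07 Bq
E = 0.6 MeV = 9.612e-14 J
D = A*E*t/m = 2.3000e+07*9.612e-14*1462/1.2
D = 0.002693 Gy


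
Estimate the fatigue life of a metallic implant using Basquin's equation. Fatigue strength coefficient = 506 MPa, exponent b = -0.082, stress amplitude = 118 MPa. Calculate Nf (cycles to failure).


sigma_a = sigma_f' * (2Nf)^b
2Nf = (sigma_a/sigma_f')^(1/b)
2Nf = (118/506)^(1/-0.082)
2Nf = 51356046
Nf = 2.5678e+07


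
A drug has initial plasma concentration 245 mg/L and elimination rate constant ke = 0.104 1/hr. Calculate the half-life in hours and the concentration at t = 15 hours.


t_half = ln(2) / ke = 0.693147 / 0.104 = 6.665 hr
C(t) = C0 * exp(-ke*t) = 245 * exp(-0.104*15)
C(15) = 51.48 mg/L


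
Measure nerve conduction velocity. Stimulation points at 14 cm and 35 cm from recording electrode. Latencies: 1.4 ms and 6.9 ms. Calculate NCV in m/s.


Distance = (35 - 14) / 100 = 0.21 m
dt = (6.9 - 1.4) / 1000 = 0.0055 s
NCV = dist / dt = 38.18 m/s


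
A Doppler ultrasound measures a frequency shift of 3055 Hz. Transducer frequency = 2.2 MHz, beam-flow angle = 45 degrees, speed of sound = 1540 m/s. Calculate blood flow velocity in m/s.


v = fd * c / (2 * f0 * cos(theta))
v = 3055 * 1540 / (2 * 2.2000e+06 * cos(45))
v = 1.512 m/s


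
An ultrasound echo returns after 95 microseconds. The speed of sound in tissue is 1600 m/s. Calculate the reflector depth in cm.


depth = c * t / 2
t = 95 us = 9.5000e-05 s
depth = 1600 * 9.5000e-05 / 2
depth = 0.076 m = 7.6 cm


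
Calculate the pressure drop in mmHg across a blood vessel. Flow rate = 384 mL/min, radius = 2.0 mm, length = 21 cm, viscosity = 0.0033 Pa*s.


dP = 8*mu*L*Q / (pi*r^4)
Q = 384 mL/min = 6.4e-06 m^3/s
dP = 705.884 Pa = 705.884 / 133.322 mmHg = 5.295 mmHg


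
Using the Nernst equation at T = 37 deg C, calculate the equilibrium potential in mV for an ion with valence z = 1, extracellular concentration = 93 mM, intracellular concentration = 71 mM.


E = (RT/(zF)) * ln(C_out/C_in)
T = 37 + 273.15 = 310.15 K
E = (8.314 * 310.15 / (1 * 96485)) * ln(93/71)
E = 7.214 mV


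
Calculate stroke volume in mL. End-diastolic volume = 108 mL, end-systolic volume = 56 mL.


SV = EDV - ESV
SV = 108 - 56
SV = 52 mL


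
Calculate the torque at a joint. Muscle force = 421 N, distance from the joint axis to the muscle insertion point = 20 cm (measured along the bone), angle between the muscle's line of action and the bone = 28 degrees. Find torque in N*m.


Torque = F * d * sin(theta)   (moment arm = d*sin(theta))
d = 20 cm = 0.2 m
Torque = 421 * 0.2 * sin(28)
Torque = 39.53 N*m


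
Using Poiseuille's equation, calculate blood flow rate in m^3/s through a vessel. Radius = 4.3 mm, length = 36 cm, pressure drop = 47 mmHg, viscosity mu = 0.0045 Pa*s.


Q = pi*r^4*dP / (8*mu*L)
r = 0.0043 m, L = 0.36 m
dP = 47 mmHg = 6266.134 Pa
Q = 5.1930e-04 m^3/s


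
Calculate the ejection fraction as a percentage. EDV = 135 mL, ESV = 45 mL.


SV = EDV - ESV = 135 - 45 = 90 mL
EF = SV/EDV * 100 = 90/135 * 100
EF = 66.67%


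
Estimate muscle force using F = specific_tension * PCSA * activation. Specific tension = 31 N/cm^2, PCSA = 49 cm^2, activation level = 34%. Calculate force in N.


F = sigma * PCSA * activation
F = 31 * 49 * 0.34
F = 516.5 N


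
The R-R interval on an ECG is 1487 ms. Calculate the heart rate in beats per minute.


HR = 60 / RR_interval(s)
RR = 1487 ms = 1.487 s
HR = 60 / 1.487 = 40.35 bpm


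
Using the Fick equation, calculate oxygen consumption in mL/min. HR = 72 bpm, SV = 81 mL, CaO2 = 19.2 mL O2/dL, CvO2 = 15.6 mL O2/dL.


CO = HR*SV = 72*81/1000 = 5.832 L/min
a-v O2 diff = 19.2 - 15.6 = 3.6 mL/dL
VO2 = CO * (CaO2-CvO2) * 10 dL/L
VO2 = 5.832 * 3.6 * 10
VO2 = 210 mL/min
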